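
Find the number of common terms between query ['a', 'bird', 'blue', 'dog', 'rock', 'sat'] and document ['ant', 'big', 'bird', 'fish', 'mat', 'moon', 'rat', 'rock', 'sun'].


Query terms: ['a', 'bird', 'blue', 'dog', 'rock', 'sat']
Document terms: ['ant', 'big', 'bird', 'fish', 'mat', 'moon', 'rat', 'rock', 'sun']
Common terms: ['bird', 'rock']
Overlap count = 2

2


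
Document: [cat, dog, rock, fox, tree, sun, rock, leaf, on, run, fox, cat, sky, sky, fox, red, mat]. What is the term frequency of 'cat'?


Document has 17 words
Scanning for 'cat':
Found at positions: [0, 11]
Count = 2

2


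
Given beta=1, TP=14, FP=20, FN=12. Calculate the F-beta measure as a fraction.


P = TP/(TP+FP) = 14/34 = 7/17
R = TP/(TP+FN) = 14/26 = 7/13
beta^2 = 1^2 = 1
(1 + beta^2) = 2
Numerator = (1+beta^2)*P*R = 98/221
Denominator = beta^2*P + R = 7/17 + 7/13 = 210/221
F_beta = 7/15

7/15


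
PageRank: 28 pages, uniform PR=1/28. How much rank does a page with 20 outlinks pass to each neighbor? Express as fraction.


Initial PR = 1/28 = 1/28
Outlinks = 20
Contribution per link = PR / outlinks
= 1/28 / 20
= 1/560

1/560


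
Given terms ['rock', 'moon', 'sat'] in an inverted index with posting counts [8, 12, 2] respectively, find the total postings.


Summing posting list sizes:
'rock': 8 postings
'moon': 12 postings
'sat': 2 postings
Total = 8 + 12 + 2 = 22

22


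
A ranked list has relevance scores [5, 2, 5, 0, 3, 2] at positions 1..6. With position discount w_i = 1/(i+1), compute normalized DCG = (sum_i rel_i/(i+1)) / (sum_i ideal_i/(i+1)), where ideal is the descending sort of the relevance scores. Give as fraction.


Position discount weights w_i = 1/(i+1) for i=1..6:
Weights = [1/2, 1/3, 1/4, 1/5, 1/6, 1/7]
Actual relevance: [5, 2, 5, 0, 3, 2]
DCG = 5/2 + 2/3 + 5/4 + 0/5 + 3/6 + 2/7 = 437/84
Ideal relevance (sorted desc): [5, 5, 3, 2, 2, 0]
Ideal DCG = 5/2 + 5/3 + 3/4 + 2/5 + 2/6 + 0/7 = 113/20
nDCG = DCG / ideal_DCG = 437/84 / 113/20 = 2185/2373

2185/2373


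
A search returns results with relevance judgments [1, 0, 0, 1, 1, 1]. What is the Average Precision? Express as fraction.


Computing P@k for each relevant position:
Position 1: relevant, P@1 = 1/1 = 1
Position 2: not relevant
Position 3: not relevant
Position 4: relevant, P@4 = 2/4 = 1/2
Position 5: relevant, P@5 = 3/5 = 3/5
Position 6: relevant, P@6 = 4/6 = 2/3
Sum of P@k = 1 + 1/2 + 3/5 + 2/3 = 83/30
AP = 83/30 / 4 = 83/120

83/120


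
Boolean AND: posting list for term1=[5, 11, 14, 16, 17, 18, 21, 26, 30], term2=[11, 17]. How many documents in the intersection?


Boolean AND: find intersection of posting lists
term1 docs: [5, 11, 14, 16, 17, 18, 21, 26, 30]
term2 docs: [11, 17]
Intersection: [11, 17]
|intersection| = 2

2


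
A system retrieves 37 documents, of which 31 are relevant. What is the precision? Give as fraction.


Precision = relevant_retrieved / total_retrieved
= 31 / 37
= 31 / (31 + 6)
= 31/37

31/37


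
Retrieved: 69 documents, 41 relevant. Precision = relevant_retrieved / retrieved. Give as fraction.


Precision = relevant_retrieved / total_retrieved
= 41 / 69
= 41 / (41 + 28)
= 41/69

41/69


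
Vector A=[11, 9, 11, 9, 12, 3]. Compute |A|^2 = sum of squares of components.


|A|^2 = sum of squared components
A[0]^2 = 11^2 = 121
A[1]^2 = 9^2 = 81
A[2]^2 = 11^2 = 121
A[3]^2 = 9^2 = 81
A[4]^2 = 12^2 = 144
A[5]^2 = 3^2 = 9
Sum = 121 + 81 + 121 + 81 + 144 + 9 = 557

557


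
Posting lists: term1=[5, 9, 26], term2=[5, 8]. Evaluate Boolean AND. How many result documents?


Boolean AND: find intersection of posting lists
term1 docs: [5, 9, 26]
term2 docs: [5, 8]
Intersection: [5]
|intersection| = 1

1


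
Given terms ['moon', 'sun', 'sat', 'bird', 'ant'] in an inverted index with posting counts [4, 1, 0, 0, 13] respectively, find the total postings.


Summing posting list sizes:
'moon': 4 postings
'sun': 1 postings
'sat': 0 postings
'bird': 0 postings
'ant': 13 postings
Total = 4 + 1 + 0 + 0 + 13 = 18

18


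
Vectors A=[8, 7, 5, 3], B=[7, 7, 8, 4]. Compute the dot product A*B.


Dot product = sum of element-wise products
A[0]*B[0] = 8*7 = 56
A[1]*B[1] = 7*7 = 49
A[2]*B[2] = 5*8 = 40
A[3]*B[3] = 3*4 = 12
Sum = 56 + 49 + 40 + 12 = 157

157


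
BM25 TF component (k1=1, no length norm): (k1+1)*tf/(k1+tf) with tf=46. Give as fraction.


BM25 TF component = (k1+1)*tf / (k1+tf)
k1 = 1, tf = 46
Numerator = (1+1)*46 = 92
Denominator = 1 + 46 = 47
= 92/47 = 92/47

92/47


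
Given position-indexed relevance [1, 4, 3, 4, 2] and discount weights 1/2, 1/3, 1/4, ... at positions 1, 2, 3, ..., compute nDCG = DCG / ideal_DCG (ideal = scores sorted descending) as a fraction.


Position discount weights w_i = 1/(i+1) for i=1..5:
Weights = [1/2, 1/3, 1/4, 1/5, 1/6]
Actual relevance: [1, 4, 3, 4, 2]
DCG = 1/2 + 4/3 + 3/4 + 4/5 + 2/6 = 223/60
Ideal relevance (sorted desc): [4, 4, 3, 2, 1]
Ideal DCG = 4/2 + 4/3 + 3/4 + 2/5 + 1/6 = 93/20
nDCG = DCG / ideal_DCG = 223/60 / 93/20 = 223/279

223/279


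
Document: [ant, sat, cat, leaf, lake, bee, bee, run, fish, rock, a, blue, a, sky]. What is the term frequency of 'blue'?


Document has 14 words
Scanning for 'blue':
Found at positions: [11]
Count = 1

1


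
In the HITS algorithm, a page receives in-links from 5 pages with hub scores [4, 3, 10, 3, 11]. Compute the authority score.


Authority = sum of hub scores of in-linkers
In-link 1: hub score = 4
In-link 2: hub score = 3
In-link 3: hub score = 10
In-link 4: hub score = 3
In-link 5: hub score = 11
Authority = 4 + 3 + 10 + 3 + 11 = 31

31


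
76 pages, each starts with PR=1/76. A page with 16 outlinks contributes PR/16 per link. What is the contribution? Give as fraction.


Initial PR = 1/76 = 1/76
Outlinks = 16
Contribution per link = PR / outlinks
= 1/76 / 16
= 1/1216

1/1216


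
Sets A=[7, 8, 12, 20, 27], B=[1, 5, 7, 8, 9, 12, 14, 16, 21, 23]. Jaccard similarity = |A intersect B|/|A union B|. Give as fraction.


A intersect B = [7, 8, 12]
|A intersect B| = 3
A union B = [1, 5, 7, 8, 9, 12, 14, 16, 20, 21, 23, 27]
|A union B| = 12
Jaccard = 3/12 = 1/4

1/4


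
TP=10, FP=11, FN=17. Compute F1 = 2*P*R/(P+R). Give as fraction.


F1 = 2 * P * R / (P + R)
P = TP/(TP+FP) = 10/21 = 10/21
R = TP/(TP+FN) = 10/27 = 10/27
2 * P * R = 2 * 10/21 * 10/27 = 200/567
P + R = 10/21 + 10/27 = 160/189
F1 = 200/567 / 160/189 = 5/12

5/12


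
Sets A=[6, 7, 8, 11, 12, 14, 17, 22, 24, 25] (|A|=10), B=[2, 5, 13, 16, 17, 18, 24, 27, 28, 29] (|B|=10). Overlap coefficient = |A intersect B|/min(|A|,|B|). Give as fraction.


A intersect B = [17, 24]
|A intersect B| = 2
min(|A|, |B|) = min(10, 10) = 10
Overlap = 2 / 10 = 1/5

1/5


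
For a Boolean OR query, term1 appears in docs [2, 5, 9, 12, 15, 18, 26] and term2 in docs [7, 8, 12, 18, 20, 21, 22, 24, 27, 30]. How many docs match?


Boolean OR: find union of posting lists
term1 docs: [2, 5, 9, 12, 15, 18, 26]
term2 docs: [7, 8, 12, 18, 20, 21, 22, 24, 27, 30]
Union: [2, 5, 7, 8, 9, 12, 15, 18, 20, 21, 22, 24, 26, 27, 30]
|union| = 15

15


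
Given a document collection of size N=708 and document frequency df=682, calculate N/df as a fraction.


IDF ratio = N / df
= 708 / 682
= 354/341

354/341


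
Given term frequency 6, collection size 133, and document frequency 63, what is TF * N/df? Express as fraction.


TF * (N/df)
= 6 * (133/63)
= 6 * 19/9
= 38/3

38/3


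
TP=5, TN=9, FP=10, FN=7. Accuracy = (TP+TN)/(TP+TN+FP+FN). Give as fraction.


Accuracy = (TP + TN) / (TP + TN + FP + FN)
TP + TN = 5 + 9 = 14
Total = 5 + 9 + 10 + 7 = 31
Accuracy = 14 / 31 = 14/31

14/31


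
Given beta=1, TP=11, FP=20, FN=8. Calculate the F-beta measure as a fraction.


P = TP/(TP+FP) = 11/31 = 11/31
R = TP/(TP+FN) = 11/19 = 11/19
beta^2 = 1^2 = 1
(1 + beta^2) = 2
Numerator = (1+beta^2)*P*R = 242/589
Denominator = beta^2*P + R = 11/31 + 11/19 = 550/589
F_beta = 11/25

11/25


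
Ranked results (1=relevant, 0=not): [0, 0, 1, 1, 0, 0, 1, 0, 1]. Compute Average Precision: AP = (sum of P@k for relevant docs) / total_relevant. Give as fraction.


Computing P@k for each relevant position:
Position 1: not relevant
Position 2: not relevant
Position 3: relevant, P@3 = 1/3 = 1/3
Position 4: relevant, P@4 = 2/4 = 1/2
Position 5: not relevant
Position 6: not relevant
Position 7: relevant, P@7 = 3/7 = 3/7
Position 8: not relevant
Position 9: relevant, P@9 = 4/9 = 4/9
Sum of P@k = 1/3 + 1/2 + 3/7 + 4/9 = 215/126
AP = 215/126 / 4 = 215/504

215/504


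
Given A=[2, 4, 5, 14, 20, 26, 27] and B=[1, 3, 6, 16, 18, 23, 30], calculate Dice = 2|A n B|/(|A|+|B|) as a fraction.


A intersect B = []
|A intersect B| = 0
|A| = 7, |B| = 7
Dice = 2*0 / (7+7)
= 0 / 14 = 0

0


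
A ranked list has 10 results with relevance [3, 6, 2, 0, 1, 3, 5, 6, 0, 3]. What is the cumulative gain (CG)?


Cumulative Gain = sum of relevance scores
Position 1: rel=3, running sum=3
Position 2: rel=6, running sum=9
Position 3: rel=2, running sum=11
Position 4: rel=0, running sum=11
Position 5: rel=1, running sum=12
Position 6: rel=3, running sum=15
Position 7: rel=5, running sum=20
Position 8: rel=6, running sum=26
Position 9: rel=0, running sum=26
Position 10: rel=3, running sum=29
CG = 29

29


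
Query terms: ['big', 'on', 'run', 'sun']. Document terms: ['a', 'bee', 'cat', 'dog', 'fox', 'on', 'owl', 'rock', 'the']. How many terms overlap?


Query terms: ['big', 'on', 'run', 'sun']
Document terms: ['a', 'bee', 'cat', 'dog', 'fox', 'on', 'owl', 'rock', 'the']
Common terms: ['on']
Overlap count = 1

1


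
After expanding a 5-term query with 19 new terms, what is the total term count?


Original terms: 5
Expansion terms: 19
Total = 5 + 19 = 24

24


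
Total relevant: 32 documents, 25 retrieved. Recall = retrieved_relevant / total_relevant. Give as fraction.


Recall = retrieved_relevant / total_relevant
= 25 / 32
= 25 / (25 + 7)
= 25/32

25/32


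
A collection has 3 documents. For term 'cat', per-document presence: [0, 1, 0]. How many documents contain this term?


Checking each document for 'cat':
Doc 1: absent
Doc 2: present
Doc 3: absent
df = sum of presences = 0 + 1 + 0 = 1

1


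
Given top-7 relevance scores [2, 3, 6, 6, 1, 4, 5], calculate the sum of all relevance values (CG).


Cumulative Gain = sum of relevance scores
Position 1: rel=2, running sum=2
Position 2: rel=3, running sum=5
Position 3: rel=6, running sum=11
Position 4: rel=6, running sum=17
Position 5: rel=1, running sum=18
Position 6: rel=4, running sum=22
Position 7: rel=5, running sum=27
CG = 27

27


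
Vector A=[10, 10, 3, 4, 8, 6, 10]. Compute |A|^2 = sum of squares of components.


|A|^2 = sum of squared components
A[0]^2 = 10^2 = 100
A[1]^2 = 10^2 = 100
A[2]^2 = 3^2 = 9
A[3]^2 = 4^2 = 16
A[4]^2 = 8^2 = 64
A[5]^2 = 6^2 = 36
A[6]^2 = 10^2 = 100
Sum = 100 + 100 + 9 + 16 + 64 + 36 + 100 = 425

425


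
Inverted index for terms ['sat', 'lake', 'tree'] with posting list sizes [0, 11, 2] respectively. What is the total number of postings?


Summing posting list sizes:
'sat': 0 postings
'lake': 11 postings
'tree': 2 postings
Total = 0 + 11 + 2 = 13

13


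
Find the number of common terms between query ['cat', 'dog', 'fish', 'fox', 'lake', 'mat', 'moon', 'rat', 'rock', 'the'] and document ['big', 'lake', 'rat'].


Query terms: ['cat', 'dog', 'fish', 'fox', 'lake', 'mat', 'moon', 'rat', 'rock', 'the']
Document terms: ['big', 'lake', 'rat']
Common terms: ['lake', 'rat']
Overlap count = 2

2


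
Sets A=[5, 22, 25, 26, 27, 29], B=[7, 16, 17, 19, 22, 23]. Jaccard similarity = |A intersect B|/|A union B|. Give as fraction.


A intersect B = [22]
|A intersect B| = 1
A union B = [5, 7, 16, 17, 19, 22, 23, 25, 26, 27, 29]
|A union B| = 11
Jaccard = 1/11 = 1/11

1/11


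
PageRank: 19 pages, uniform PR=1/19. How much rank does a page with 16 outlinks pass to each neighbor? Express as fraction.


Initial PR = 1/19 = 1/19
Outlinks = 16
Contribution per link = PR / outlinks
= 1/19 / 16
= 1/304

1/304


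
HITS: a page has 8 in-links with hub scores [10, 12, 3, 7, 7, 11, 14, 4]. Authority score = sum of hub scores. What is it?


Authority = sum of hub scores of in-linkers
In-link 1: hub score = 10
In-link 2: hub score = 12
In-link 3: hub score = 3
In-link 4: hub score = 7
In-link 5: hub score = 7
In-link 6: hub score = 11
In-link 7: hub score = 14
In-link 8: hub score = 4
Authority = 10 + 12 + 3 + 7 + 7 + 11 + 14 + 4 = 68

68


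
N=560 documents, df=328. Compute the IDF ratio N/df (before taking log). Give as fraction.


IDF ratio = N / df
= 560 / 328
= 70/41

70/41


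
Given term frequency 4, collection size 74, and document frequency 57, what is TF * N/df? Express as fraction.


TF * (N/df)
= 4 * (74/57)
= 4 * 74/57
= 296/57

296/57


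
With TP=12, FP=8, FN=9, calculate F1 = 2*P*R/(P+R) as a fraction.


F1 = 2 * P * R / (P + R)
P = TP/(TP+FP) = 12/20 = 3/5
R = TP/(TP+FN) = 12/21 = 4/7
2 * P * R = 2 * 3/5 * 4/7 = 24/35
P + R = 3/5 + 4/7 = 41/35
F1 = 24/35 / 41/35 = 24/41

24/41


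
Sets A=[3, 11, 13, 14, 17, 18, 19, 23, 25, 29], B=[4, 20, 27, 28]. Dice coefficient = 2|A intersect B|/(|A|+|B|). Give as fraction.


A intersect B = []
|A intersect B| = 0
|A| = 10, |B| = 4
Dice = 2*0 / (10+4)
= 0 / 14 = 0

0


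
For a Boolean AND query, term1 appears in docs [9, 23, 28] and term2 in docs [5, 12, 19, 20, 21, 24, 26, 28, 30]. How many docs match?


Boolean AND: find intersection of posting lists
term1 docs: [9, 23, 28]
term2 docs: [5, 12, 19, 20, 21, 24, 26, 28, 30]
Intersection: [28]
|intersection| = 1

1


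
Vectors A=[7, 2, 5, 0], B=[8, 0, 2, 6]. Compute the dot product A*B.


Dot product = sum of element-wise products
A[0]*B[0] = 7*8 = 56
A[1]*B[1] = 2*0 = 0
A[2]*B[2] = 5*2 = 10
A[3]*B[3] = 0*6 = 0
Sum = 56 + 0 + 10 + 0 = 66

66


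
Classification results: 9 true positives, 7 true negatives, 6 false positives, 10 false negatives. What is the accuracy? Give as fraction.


Accuracy = (TP + TN) / (TP + TN + FP + FN)
TP + TN = 9 + 7 = 16
Total = 9 + 7 + 6 + 10 = 32
Accuracy = 16 / 32 = 1/2

1/2


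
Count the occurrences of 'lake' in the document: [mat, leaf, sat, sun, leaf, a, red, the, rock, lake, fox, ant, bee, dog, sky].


Document has 15 words
Scanning for 'lake':
Found at positions: [9]
Count = 1

1


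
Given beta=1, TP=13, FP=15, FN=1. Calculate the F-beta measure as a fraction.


P = TP/(TP+FP) = 13/28 = 13/28
R = TP/(TP+FN) = 13/14 = 13/14
beta^2 = 1^2 = 1
(1 + beta^2) = 2
Numerator = (1+beta^2)*P*R = 169/196
Denominator = beta^2*P + R = 13/28 + 13/14 = 39/28
F_beta = 13/21

13/21


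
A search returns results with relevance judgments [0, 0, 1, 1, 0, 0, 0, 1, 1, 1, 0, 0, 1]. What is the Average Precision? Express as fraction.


Computing P@k for each relevant position:
Position 1: not relevant
Position 2: not relevant
Position 3: relevant, P@3 = 1/3 = 1/3
Position 4: relevant, P@4 = 2/4 = 1/2
Position 5: not relevant
Position 6: not relevant
Position 7: not relevant
Position 8: relevant, P@8 = 3/8 = 3/8
Position 9: relevant, P@9 = 4/9 = 4/9
Position 10: relevant, P@10 = 5/10 = 1/2
Position 11: not relevant
Position 12: not relevant
Position 13: relevant, P@13 = 6/13 = 6/13
Sum of P@k = 1/3 + 1/2 + 3/8 + 4/9 + 1/2 + 6/13 = 2447/936
AP = 2447/936 / 6 = 2447/5616

2447/5616


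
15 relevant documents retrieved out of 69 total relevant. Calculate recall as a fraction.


Recall = retrieved_relevant / total_relevant
= 15 / 69
= 15 / (15 + 54)
= 5/23

5/23


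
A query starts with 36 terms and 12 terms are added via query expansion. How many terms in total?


Original terms: 36
Expansion terms: 12
Total = 36 + 12 = 48

48


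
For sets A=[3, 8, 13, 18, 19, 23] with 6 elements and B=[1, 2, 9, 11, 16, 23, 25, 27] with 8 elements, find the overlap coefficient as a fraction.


A intersect B = [23]
|A intersect B| = 1
min(|A|, |B|) = min(6, 8) = 6
Overlap = 1 / 6 = 1/6

1/6


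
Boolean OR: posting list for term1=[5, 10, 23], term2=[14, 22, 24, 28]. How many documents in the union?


Boolean OR: find union of posting lists
term1 docs: [5, 10, 23]
term2 docs: [14, 22, 24, 28]
Union: [5, 10, 14, 22, 23, 24, 28]
|union| = 7

7


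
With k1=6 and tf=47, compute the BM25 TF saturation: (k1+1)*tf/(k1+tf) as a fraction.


BM25 TF component = (k1+1)*tf / (k1+tf)
k1 = 6, tf = 47
Numerator = (6+1)*47 = 329
Denominator = 6 + 47 = 53
= 329/53 = 329/53

329/53


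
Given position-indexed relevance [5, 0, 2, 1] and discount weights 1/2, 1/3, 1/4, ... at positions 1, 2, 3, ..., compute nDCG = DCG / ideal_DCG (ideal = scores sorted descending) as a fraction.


Position discount weights w_i = 1/(i+1) for i=1..4:
Weights = [1/2, 1/3, 1/4, 1/5]
Actual relevance: [5, 0, 2, 1]
DCG = 5/2 + 0/3 + 2/4 + 1/5 = 16/5
Ideal relevance (sorted desc): [5, 2, 1, 0]
Ideal DCG = 5/2 + 2/3 + 1/4 + 0/5 = 41/12
nDCG = DCG / ideal_DCG = 16/5 / 41/12 = 192/205

192/205


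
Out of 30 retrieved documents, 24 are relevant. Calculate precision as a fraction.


Precision = relevant_retrieved / total_retrieved
= 24 / 30
= 24 / (24 + 6)
= 4/5

4/5


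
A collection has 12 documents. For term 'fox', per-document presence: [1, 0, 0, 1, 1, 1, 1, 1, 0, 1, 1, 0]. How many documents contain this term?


Checking each document for 'fox':
Doc 1: present
Doc 2: absent
Doc 3: absent
Doc 4: present
Doc 5: present
Doc 6: present
Doc 7: present
Doc 8: present
Doc 9: absent
Doc 10: present
Doc 11: present
Doc 12: absent
df = sum of presences = 1 + 0 + 0 + 1 + 1 + 1 + 1 + 1 + 0 + 1 + 1 + 0 = 8

8


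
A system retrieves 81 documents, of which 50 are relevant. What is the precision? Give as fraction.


Precision = relevant_retrieved / total_retrieved
= 50 / 81
= 50 / (50 + 31)
= 50/81

50/81


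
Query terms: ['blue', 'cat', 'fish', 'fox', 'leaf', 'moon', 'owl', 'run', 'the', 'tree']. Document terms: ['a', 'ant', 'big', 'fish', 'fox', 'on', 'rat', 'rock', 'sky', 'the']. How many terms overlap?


Query terms: ['blue', 'cat', 'fish', 'fox', 'leaf', 'moon', 'owl', 'run', 'the', 'tree']
Document terms: ['a', 'ant', 'big', 'fish', 'fox', 'on', 'rat', 'rock', 'sky', 'the']
Common terms: ['fish', 'fox', 'the']
Overlap count = 3

3


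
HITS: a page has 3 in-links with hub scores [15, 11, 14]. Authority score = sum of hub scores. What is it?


Authority = sum of hub scores of in-linkers
In-link 1: hub score = 15
In-link 2: hub score = 11
In-link 3: hub score = 14
Authority = 15 + 11 + 14 = 40

40


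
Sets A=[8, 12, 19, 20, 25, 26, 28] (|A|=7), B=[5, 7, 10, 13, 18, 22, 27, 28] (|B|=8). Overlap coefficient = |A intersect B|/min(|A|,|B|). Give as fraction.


A intersect B = [28]
|A intersect B| = 1
min(|A|, |B|) = min(7, 8) = 7
Overlap = 1 / 7 = 1/7

1/7


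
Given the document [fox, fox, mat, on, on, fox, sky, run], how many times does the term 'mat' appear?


Document has 8 words
Scanning for 'mat':
Found at positions: [2]
Count = 1

1


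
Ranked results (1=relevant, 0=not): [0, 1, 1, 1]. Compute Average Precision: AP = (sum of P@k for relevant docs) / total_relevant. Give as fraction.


Computing P@k for each relevant position:
Position 1: not relevant
Position 2: relevant, P@2 = 1/2 = 1/2
Position 3: relevant, P@3 = 2/3 = 2/3
Position 4: relevant, P@4 = 3/4 = 3/4
Sum of P@k = 1/2 + 2/3 + 3/4 = 23/12
AP = 23/12 / 3 = 23/36

23/36


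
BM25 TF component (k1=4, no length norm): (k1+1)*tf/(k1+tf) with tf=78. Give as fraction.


BM25 TF component = (k1+1)*tf / (k1+tf)
k1 = 4, tf = 78
Numerator = (4+1)*78 = 390
Denominator = 4 + 78 = 82
= 390/82 = 195/41

195/41


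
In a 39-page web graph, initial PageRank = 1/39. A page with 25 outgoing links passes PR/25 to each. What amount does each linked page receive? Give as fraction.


Initial PR = 1/39 = 1/39
Outlinks = 25
Contribution per link = PR / outlinks
= 1/39 / 25
= 1/975

1/975


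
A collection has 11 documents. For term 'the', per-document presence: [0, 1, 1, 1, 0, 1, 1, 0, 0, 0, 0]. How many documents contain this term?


Checking each document for 'the':
Doc 1: absent
Doc 2: present
Doc 3: present
Doc 4: present
Doc 5: absent
Doc 6: present
Doc 7: present
Doc 8: absent
Doc 9: absent
Doc 10: absent
Doc 11: absent
df = sum of presences = 0 + 1 + 1 + 1 + 0 + 1 + 1 + 0 + 0 + 0 + 0 = 5

5


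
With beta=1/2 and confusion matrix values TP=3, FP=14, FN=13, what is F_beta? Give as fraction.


P = TP/(TP+FP) = 3/17 = 3/17
R = TP/(TP+FN) = 3/16 = 3/16
beta^2 = 1/2^2 = 1/4
(1 + beta^2) = 5/4
Numerator = (1+beta^2)*P*R = 45/1088
Denominator = beta^2*P + R = 3/68 + 3/16 = 63/272
F_beta = 5/28

5/28


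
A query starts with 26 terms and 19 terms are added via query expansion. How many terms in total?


Original terms: 26
Expansion terms: 19
Total = 26 + 19 = 45

45


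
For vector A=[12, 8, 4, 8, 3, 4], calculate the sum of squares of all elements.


|A|^2 = sum of squared components
A[0]^2 = 12^2 = 144
A[1]^2 = 8^2 = 64
A[2]^2 = 4^2 = 16
A[3]^2 = 8^2 = 64
A[4]^2 = 3^2 = 9
A[5]^2 = 4^2 = 16
Sum = 144 + 64 + 16 + 64 + 9 + 16 = 313

313


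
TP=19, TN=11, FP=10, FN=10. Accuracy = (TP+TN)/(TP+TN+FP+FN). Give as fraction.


Accuracy = (TP + TN) / (TP + TN + FP + FN)
TP + TN = 19 + 11 = 30
Total = 19 + 11 + 10 + 10 = 50
Accuracy = 30 / 50 = 3/5

3/5


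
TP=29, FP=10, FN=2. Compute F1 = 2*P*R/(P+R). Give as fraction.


F1 = 2 * P * R / (P + R)
P = TP/(TP+FP) = 29/39 = 29/39
R = TP/(TP+FN) = 29/31 = 29/31
2 * P * R = 2 * 29/39 * 29/31 = 1682/1209
P + R = 29/39 + 29/31 = 2030/1209
F1 = 1682/1209 / 2030/1209 = 29/35

29/35


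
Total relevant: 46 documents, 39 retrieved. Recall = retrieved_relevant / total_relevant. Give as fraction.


Recall = retrieved_relevant / total_relevant
= 39 / 46
= 39 / (39 + 7)
= 39/46

39/46


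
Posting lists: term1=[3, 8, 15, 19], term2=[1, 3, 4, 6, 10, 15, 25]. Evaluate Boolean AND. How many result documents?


Boolean AND: find intersection of posting lists
term1 docs: [3, 8, 15, 19]
term2 docs: [1, 3, 4, 6, 10, 15, 25]
Intersection: [3, 15]
|intersection| = 2

2


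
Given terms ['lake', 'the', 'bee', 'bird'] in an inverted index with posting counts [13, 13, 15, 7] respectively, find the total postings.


Summing posting list sizes:
'lake': 13 postings
'the': 13 postings
'bee': 15 postings
'bird': 7 postings
Total = 13 + 13 + 15 + 7 = 48

48


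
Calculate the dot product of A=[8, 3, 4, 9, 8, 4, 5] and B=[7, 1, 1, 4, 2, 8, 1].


Dot product = sum of element-wise products
A[0]*B[0] = 8*7 = 56
A[1]*B[1] = 3*1 = 3
A[2]*B[2] = 4*1 = 4
A[3]*B[3] = 9*4 = 36
A[4]*B[4] = 8*2 = 16
A[5]*B[5] = 4*8 = 32
A[6]*B[6] = 5*1 = 5
Sum = 56 + 3 + 4 + 36 + 16 + 32 + 5 = 152

152


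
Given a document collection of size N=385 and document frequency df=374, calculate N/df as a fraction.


IDF ratio = N / df
= 385 / 374
= 35/34

35/34


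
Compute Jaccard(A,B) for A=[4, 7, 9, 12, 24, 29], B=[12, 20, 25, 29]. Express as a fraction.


A intersect B = [12, 29]
|A intersect B| = 2
A union B = [4, 7, 9, 12, 20, 24, 25, 29]
|A union B| = 8
Jaccard = 2/8 = 1/4

1/4


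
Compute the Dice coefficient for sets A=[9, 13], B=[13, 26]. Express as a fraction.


A intersect B = [13]
|A intersect B| = 1
|A| = 2, |B| = 2
Dice = 2*1 / (2+2)
= 2 / 4 = 1/2

1/2


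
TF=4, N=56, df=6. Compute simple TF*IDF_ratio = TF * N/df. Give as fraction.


TF * (N/df)
= 4 * (56/6)
= 4 * 28/3
= 112/3

112/3


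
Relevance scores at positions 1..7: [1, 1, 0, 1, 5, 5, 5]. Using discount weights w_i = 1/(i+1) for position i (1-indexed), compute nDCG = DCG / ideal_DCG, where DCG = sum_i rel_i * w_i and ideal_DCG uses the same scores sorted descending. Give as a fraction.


Position discount weights w_i = 1/(i+1) for i=1..7:
Weights = [1/2, 1/3, 1/4, 1/5, 1/6, 1/7, 1/8]
Actual relevance: [1, 1, 0, 1, 5, 5, 5]
DCG = 1/2 + 1/3 + 0/4 + 1/5 + 5/6 + 5/7 + 5/8 = 2693/840
Ideal relevance (sorted desc): [5, 5, 5, 1, 1, 1, 0]
Ideal DCG = 5/2 + 5/3 + 5/4 + 1/5 + 1/6 + 1/7 + 0/8 = 2489/420
nDCG = DCG / ideal_DCG = 2693/840 / 2489/420 = 2693/4978

2693/4978


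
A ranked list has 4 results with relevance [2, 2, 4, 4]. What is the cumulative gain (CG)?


Cumulative Gain = sum of relevance scores
Position 1: rel=2, running sum=2
Position 2: rel=2, running sum=4
Position 3: rel=4, running sum=8
Position 4: rel=4, running sum=12
CG = 12

12


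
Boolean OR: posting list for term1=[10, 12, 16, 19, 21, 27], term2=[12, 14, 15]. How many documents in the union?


Boolean OR: find union of posting lists
term1 docs: [10, 12, 16, 19, 21, 27]
term2 docs: [12, 14, 15]
Union: [10, 12, 14, 15, 16, 19, 21, 27]
|union| = 8

8


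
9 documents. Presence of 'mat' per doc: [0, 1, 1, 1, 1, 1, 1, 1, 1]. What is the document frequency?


Checking each document for 'mat':
Doc 1: absent
Doc 2: present
Doc 3: present
Doc 4: present
Doc 5: present
Doc 6: present
Doc 7: present
Doc 8: present
Doc 9: present
df = sum of presences = 0 + 1 + 1 + 1 + 1 + 1 + 1 + 1 + 1 = 8

8


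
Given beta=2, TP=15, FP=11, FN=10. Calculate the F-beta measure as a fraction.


P = TP/(TP+FP) = 15/26 = 15/26
R = TP/(TP+FN) = 15/25 = 3/5
beta^2 = 2^2 = 4
(1 + beta^2) = 5
Numerator = (1+beta^2)*P*R = 45/26
Denominator = beta^2*P + R = 30/13 + 3/5 = 189/65
F_beta = 25/42

25/42


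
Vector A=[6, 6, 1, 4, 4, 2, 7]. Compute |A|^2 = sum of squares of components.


|A|^2 = sum of squared components
A[0]^2 = 6^2 = 36
A[1]^2 = 6^2 = 36
A[2]^2 = 1^2 = 1
A[3]^2 = 4^2 = 16
A[4]^2 = 4^2 = 16
A[5]^2 = 2^2 = 4
A[6]^2 = 7^2 = 49
Sum = 36 + 36 + 1 + 16 + 16 + 4 + 49 = 158

158


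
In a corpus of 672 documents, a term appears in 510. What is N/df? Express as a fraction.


IDF ratio = N / df
= 672 / 510
= 112/85

112/85


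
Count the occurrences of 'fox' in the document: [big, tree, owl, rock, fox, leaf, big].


Document has 7 words
Scanning for 'fox':
Found at positions: [4]
Count = 1

1


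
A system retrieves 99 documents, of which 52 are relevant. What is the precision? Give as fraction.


Precision = relevant_retrieved / total_retrieved
= 52 / 99
= 52 / (52 + 47)
= 52/99

52/99


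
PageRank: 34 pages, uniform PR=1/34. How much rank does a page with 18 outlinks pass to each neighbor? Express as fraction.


Initial PR = 1/34 = 1/34
Outlinks = 18
Contribution per link = PR / outlinks
= 1/34 / 18
= 1/612

1/612


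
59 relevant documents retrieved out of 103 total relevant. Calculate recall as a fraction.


Recall = retrieved_relevant / total_relevant
= 59 / 103
= 59 / (59 + 44)
= 59/103

59/103


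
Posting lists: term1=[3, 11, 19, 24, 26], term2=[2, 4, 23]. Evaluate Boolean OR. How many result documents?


Boolean OR: find union of posting lists
term1 docs: [3, 11, 19, 24, 26]
term2 docs: [2, 4, 23]
Union: [2, 3, 4, 11, 19, 23, 24, 26]
|union| = 8

8


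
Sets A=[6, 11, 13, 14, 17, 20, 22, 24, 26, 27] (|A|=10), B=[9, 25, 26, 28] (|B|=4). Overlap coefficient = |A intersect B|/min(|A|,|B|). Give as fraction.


A intersect B = [26]
|A intersect B| = 1
min(|A|, |B|) = min(10, 4) = 4
Overlap = 1 / 4 = 1/4

1/4


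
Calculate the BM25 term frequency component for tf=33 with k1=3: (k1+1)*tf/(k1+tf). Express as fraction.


BM25 TF component = (k1+1)*tf / (k1+tf)
k1 = 3, tf = 33
Numerator = (3+1)*33 = 132
Denominator = 3 + 33 = 36
= 132/36 = 11/3

11/3


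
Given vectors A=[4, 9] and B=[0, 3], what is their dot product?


Dot product = sum of element-wise products
A[0]*B[0] = 4*0 = 0
A[1]*B[1] = 9*3 = 27
Sum = 0 + 27 = 27

27


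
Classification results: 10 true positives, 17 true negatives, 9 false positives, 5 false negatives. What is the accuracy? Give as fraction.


Accuracy = (TP + TN) / (TP + TN + FP + FN)
TP + TN = 10 + 17 = 27
Total = 10 + 17 + 9 + 5 = 41
Accuracy = 27 / 41 = 27/41

27/41


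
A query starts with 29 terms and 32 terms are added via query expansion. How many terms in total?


Original terms: 29
Expansion terms: 32
Total = 29 + 32 = 61

61


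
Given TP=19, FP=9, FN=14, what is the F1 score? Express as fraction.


F1 = 2 * P * R / (P + R)
P = TP/(TP+FP) = 19/28 = 19/28
R = TP/(TP+FN) = 19/33 = 19/33
2 * P * R = 2 * 19/28 * 19/33 = 361/462
P + R = 19/28 + 19/33 = 1159/924
F1 = 361/462 / 1159/924 = 38/61

38/61


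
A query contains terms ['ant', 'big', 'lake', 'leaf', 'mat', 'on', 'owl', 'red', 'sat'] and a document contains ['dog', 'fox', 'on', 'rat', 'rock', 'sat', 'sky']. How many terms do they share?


Query terms: ['ant', 'big', 'lake', 'leaf', 'mat', 'on', 'owl', 'red', 'sat']
Document terms: ['dog', 'fox', 'on', 'rat', 'rock', 'sat', 'sky']
Common terms: ['on', 'sat']
Overlap count = 2

2


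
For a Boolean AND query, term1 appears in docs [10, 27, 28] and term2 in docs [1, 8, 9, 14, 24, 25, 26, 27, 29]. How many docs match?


Boolean AND: find intersection of posting lists
term1 docs: [10, 27, 28]
term2 docs: [1, 8, 9, 14, 24, 25, 26, 27, 29]
Intersection: [27]
|intersection| = 1

1


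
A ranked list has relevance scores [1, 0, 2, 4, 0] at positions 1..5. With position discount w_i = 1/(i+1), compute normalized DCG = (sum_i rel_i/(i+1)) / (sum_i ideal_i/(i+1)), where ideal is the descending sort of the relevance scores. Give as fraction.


Position discount weights w_i = 1/(i+1) for i=1..5:
Weights = [1/2, 1/3, 1/4, 1/5, 1/6]
Actual relevance: [1, 0, 2, 4, 0]
DCG = 1/2 + 0/3 + 2/4 + 4/5 + 0/6 = 9/5
Ideal relevance (sorted desc): [4, 2, 1, 0, 0]
Ideal DCG = 4/2 + 2/3 + 1/4 + 0/5 + 0/6 = 35/12
nDCG = DCG / ideal_DCG = 9/5 / 35/12 = 108/175

108/175


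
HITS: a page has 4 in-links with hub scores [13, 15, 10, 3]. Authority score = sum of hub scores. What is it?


Authority = sum of hub scores of in-linkers
In-link 1: hub score = 13
In-link 2: hub score = 15
In-link 3: hub score = 10
In-link 4: hub score = 3
Authority = 13 + 15 + 10 + 3 = 41

41


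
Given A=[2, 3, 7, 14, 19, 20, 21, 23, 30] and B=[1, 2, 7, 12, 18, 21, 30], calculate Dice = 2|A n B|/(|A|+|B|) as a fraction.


A intersect B = [2, 7, 21, 30]
|A intersect B| = 4
|A| = 9, |B| = 7
Dice = 2*4 / (9+7)
= 8 / 16 = 1/2

1/2


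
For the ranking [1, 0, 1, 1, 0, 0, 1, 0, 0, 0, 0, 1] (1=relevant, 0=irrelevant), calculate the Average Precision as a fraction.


Computing P@k for each relevant position:
Position 1: relevant, P@1 = 1/1 = 1
Position 2: not relevant
Position 3: relevant, P@3 = 2/3 = 2/3
Position 4: relevant, P@4 = 3/4 = 3/4
Position 5: not relevant
Position 6: not relevant
Position 7: relevant, P@7 = 4/7 = 4/7
Position 8: not relevant
Position 9: not relevant
Position 10: not relevant
Position 11: not relevant
Position 12: relevant, P@12 = 5/12 = 5/12
Sum of P@k = 1 + 2/3 + 3/4 + 4/7 + 5/12 = 143/42
AP = 143/42 / 5 = 143/210

143/210


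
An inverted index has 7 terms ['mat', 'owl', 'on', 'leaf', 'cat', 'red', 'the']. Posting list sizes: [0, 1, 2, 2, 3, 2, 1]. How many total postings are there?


Summing posting list sizes:
'mat': 0 postings
'owl': 1 postings
'on': 2 postings
'leaf': 2 postings
'cat': 3 postings
'red': 2 postings
'the': 1 postings
Total = 0 + 1 + 2 + 2 + 3 + 2 + 1 = 11

11


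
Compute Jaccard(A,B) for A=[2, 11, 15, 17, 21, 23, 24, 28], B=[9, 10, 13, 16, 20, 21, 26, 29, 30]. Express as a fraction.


A intersect B = [21]
|A intersect B| = 1
A union B = [2, 9, 10, 11, 13, 15, 16, 17, 20, 21, 23, 24, 26, 28, 29, 30]
|A union B| = 16
Jaccard = 1/16 = 1/16

1/16


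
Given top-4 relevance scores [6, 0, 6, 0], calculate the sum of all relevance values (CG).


Cumulative Gain = sum of relevance scores
Position 1: rel=6, running sum=6
Position 2: rel=0, running sum=6
Position 3: rel=6, running sum=12
Position 4: rel=0, running sum=12
CG = 12

12


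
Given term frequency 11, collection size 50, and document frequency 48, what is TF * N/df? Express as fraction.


TF * (N/df)
= 11 * (50/48)
= 11 * 25/24
= 275/24

275/24


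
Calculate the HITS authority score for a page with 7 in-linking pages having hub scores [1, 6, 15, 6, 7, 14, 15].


Authority = sum of hub scores of in-linkers
In-link 1: hub score = 1
In-link 2: hub score = 6
In-link 3: hub score = 15
In-link 4: hub score = 6
In-link 5: hub score = 7
In-link 6: hub score = 14
In-link 7: hub score = 15
Authority = 1 + 6 + 15 + 6 + 7 + 14 + 15 = 64

64


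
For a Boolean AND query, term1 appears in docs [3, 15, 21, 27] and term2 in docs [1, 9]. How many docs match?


Boolean AND: find intersection of posting lists
term1 docs: [3, 15, 21, 27]
term2 docs: [1, 9]
Intersection: []
|intersection| = 0

0


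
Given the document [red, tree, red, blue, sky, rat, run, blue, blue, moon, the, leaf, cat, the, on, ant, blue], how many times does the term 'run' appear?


Document has 17 words
Scanning for 'run':
Found at positions: [6]
Count = 1

1


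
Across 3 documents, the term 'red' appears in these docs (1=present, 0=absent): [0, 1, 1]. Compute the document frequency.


Checking each document for 'red':
Doc 1: absent
Doc 2: present
Doc 3: present
df = sum of presences = 0 + 1 + 1 = 2

2


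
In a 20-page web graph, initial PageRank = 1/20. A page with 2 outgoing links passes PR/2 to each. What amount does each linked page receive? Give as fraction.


Initial PR = 1/20 = 1/20
Outlinks = 2
Contribution per link = PR / outlinks
= 1/20 / 2
= 1/40

1/40


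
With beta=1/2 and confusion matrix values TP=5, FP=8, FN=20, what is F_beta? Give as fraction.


P = TP/(TP+FP) = 5/13 = 5/13
R = TP/(TP+FN) = 5/25 = 1/5
beta^2 = 1/2^2 = 1/4
(1 + beta^2) = 5/4
Numerator = (1+beta^2)*P*R = 5/52
Denominator = beta^2*P + R = 5/52 + 1/5 = 77/260
F_beta = 25/77

25/77


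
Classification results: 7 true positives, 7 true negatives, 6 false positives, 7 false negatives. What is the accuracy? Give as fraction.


Accuracy = (TP + TN) / (TP + TN + FP + FN)
TP + TN = 7 + 7 = 14
Total = 7 + 7 + 6 + 7 = 27
Accuracy = 14 / 27 = 14/27

14/27


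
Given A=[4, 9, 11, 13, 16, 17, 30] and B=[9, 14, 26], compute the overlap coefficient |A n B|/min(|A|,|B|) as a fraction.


A intersect B = [9]
|A intersect B| = 1
min(|A|, |B|) = min(7, 3) = 3
Overlap = 1 / 3 = 1/3

1/3


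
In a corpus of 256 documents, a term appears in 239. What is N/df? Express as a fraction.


IDF ratio = N / df
= 256 / 239
= 256/239

256/239


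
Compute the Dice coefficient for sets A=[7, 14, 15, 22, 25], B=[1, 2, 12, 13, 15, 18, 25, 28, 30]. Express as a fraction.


A intersect B = [15, 25]
|A intersect B| = 2
|A| = 5, |B| = 9
Dice = 2*2 / (5+9)
= 4 / 14 = 2/7

2/7


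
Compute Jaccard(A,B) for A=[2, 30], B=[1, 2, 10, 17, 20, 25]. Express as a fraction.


A intersect B = [2]
|A intersect B| = 1
A union B = [1, 2, 10, 17, 20, 25, 30]
|A union B| = 7
Jaccard = 1/7 = 1/7

1/7


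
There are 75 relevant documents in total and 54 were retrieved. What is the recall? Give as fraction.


Recall = retrieved_relevant / total_relevant
= 54 / 75
= 54 / (54 + 21)
= 18/25

18/25


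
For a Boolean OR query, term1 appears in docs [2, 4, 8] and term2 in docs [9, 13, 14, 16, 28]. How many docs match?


Boolean OR: find union of posting lists
term1 docs: [2, 4, 8]
term2 docs: [9, 13, 14, 16, 28]
Union: [2, 4, 8, 9, 13, 14, 16, 28]
|union| = 8

8


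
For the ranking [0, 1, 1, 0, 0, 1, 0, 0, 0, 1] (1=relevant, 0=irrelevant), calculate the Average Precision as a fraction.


Computing P@k for each relevant position:
Position 1: not relevant
Position 2: relevant, P@2 = 1/2 = 1/2
Position 3: relevant, P@3 = 2/3 = 2/3
Position 4: not relevant
Position 5: not relevant
Position 6: relevant, P@6 = 3/6 = 1/2
Position 7: not relevant
Position 8: not relevant
Position 9: not relevant
Position 10: relevant, P@10 = 4/10 = 2/5
Sum of P@k = 1/2 + 2/3 + 1/2 + 2/5 = 31/15
AP = 31/15 / 4 = 31/60

31/60


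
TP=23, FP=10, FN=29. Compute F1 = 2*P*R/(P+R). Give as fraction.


F1 = 2 * P * R / (P + R)
P = TP/(TP+FP) = 23/33 = 23/33
R = TP/(TP+FN) = 23/52 = 23/52
2 * P * R = 2 * 23/33 * 23/52 = 529/858
P + R = 23/33 + 23/52 = 1955/1716
F1 = 529/858 / 1955/1716 = 46/85

46/85


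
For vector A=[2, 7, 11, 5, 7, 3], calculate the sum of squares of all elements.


|A|^2 = sum of squared components
A[0]^2 = 2^2 = 4
A[1]^2 = 7^2 = 49
A[2]^2 = 11^2 = 121
A[3]^2 = 5^2 = 25
A[4]^2 = 7^2 = 49
A[5]^2 = 3^2 = 9
Sum = 4 + 49 + 121 + 25 + 49 + 9 = 257

257


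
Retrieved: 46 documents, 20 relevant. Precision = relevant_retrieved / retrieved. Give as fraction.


Precision = relevant_retrieved / total_retrieved
= 20 / 46
= 20 / (20 + 26)
= 10/23

10/23


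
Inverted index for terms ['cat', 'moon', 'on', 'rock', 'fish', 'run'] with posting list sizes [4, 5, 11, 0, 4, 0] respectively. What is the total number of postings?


Summing posting list sizes:
'cat': 4 postings
'moon': 5 postings
'on': 11 postings
'rock': 0 postings
'fish': 4 postings
'run': 0 postings
Total = 4 + 5 + 11 + 0 + 4 + 0 = 24

24


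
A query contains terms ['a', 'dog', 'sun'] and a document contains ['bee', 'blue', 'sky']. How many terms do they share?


Query terms: ['a', 'dog', 'sun']
Document terms: ['bee', 'blue', 'sky']
Common terms: []
Overlap count = 0

0


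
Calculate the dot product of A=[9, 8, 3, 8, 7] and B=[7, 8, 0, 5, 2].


Dot product = sum of element-wise products
A[0]*B[0] = 9*7 = 63
A[1]*B[1] = 8*8 = 64
A[2]*B[2] = 3*0 = 0
A[3]*B[3] = 8*5 = 40
A[4]*B[4] = 7*2 = 14
Sum = 63 + 64 + 0 + 40 + 14 = 181

181


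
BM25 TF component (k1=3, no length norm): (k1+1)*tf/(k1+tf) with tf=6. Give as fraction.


BM25 TF component = (k1+1)*tf / (k1+tf)
k1 = 3, tf = 6
Numerator = (3+1)*6 = 24
Denominator = 3 + 6 = 9
= 24/9 = 8/3

8/3


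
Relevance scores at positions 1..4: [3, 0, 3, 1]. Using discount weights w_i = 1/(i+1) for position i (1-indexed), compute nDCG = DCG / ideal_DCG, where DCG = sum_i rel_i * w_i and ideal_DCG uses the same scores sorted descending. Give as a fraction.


Position discount weights w_i = 1/(i+1) for i=1..4:
Weights = [1/2, 1/3, 1/4, 1/5]
Actual relevance: [3, 0, 3, 1]
DCG = 3/2 + 0/3 + 3/4 + 1/5 = 49/20
Ideal relevance (sorted desc): [3, 3, 1, 0]
Ideal DCG = 3/2 + 3/3 + 1/4 + 0/5 = 11/4
nDCG = DCG / ideal_DCG = 49/20 / 11/4 = 49/55

49/55


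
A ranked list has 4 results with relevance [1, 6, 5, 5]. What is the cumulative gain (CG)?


Cumulative Gain = sum of relevance scores
Position 1: rel=1, running sum=1
Position 2: rel=6, running sum=7
Position 3: rel=5, running sum=12
Position 4: rel=5, running sum=17
CG = 17

17


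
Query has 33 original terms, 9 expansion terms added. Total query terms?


Original terms: 33
Expansion terms: 9
Total = 33 + 9 = 42

42


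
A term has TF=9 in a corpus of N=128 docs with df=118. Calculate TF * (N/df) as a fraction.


TF * (N/df)
= 9 * (128/118)
= 9 * 64/59
= 576/59

576/59


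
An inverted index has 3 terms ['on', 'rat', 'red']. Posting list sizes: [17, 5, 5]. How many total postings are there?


Summing posting list sizes:
'on': 17 postings
'rat': 5 postings
'red': 5 postings
Total = 17 + 5 + 5 = 27

27


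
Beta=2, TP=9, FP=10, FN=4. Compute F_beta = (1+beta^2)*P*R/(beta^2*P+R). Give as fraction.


P = TP/(TP+FP) = 9/19 = 9/19
R = TP/(TP+FN) = 9/13 = 9/13
beta^2 = 2^2 = 4
(1 + beta^2) = 5
Numerator = (1+beta^2)*P*R = 405/247
Denominator = beta^2*P + R = 36/19 + 9/13 = 639/247
F_beta = 45/71

45/71


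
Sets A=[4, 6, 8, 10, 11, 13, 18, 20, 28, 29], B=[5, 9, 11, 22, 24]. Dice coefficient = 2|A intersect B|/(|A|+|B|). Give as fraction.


A intersect B = [11]
|A intersect B| = 1
|A| = 10, |B| = 5
Dice = 2*1 / (10+5)
= 2 / 15 = 2/15

2/15


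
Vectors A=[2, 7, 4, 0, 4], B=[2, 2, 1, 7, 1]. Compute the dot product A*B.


Dot product = sum of element-wise products
A[0]*B[0] = 2*2 = 4
A[1]*B[1] = 7*2 = 14
A[2]*B[2] = 4*1 = 4
A[3]*B[3] = 0*7 = 0
A[4]*B[4] = 4*1 = 4
Sum = 4 + 14 + 4 + 0 + 4 = 26

26


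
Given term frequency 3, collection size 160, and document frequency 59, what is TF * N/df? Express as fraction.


TF * (N/df)
= 3 * (160/59)
= 3 * 160/59
= 480/59

480/59
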